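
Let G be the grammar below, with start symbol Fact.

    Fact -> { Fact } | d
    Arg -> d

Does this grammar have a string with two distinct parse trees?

(Arg is unreachable from Fact, so its rules don't affect L(Fact).) Each string is a nest of matched brackets around a single atom. An opening bracket forces the recursive rule; an atom forces the base rule.

Unambiguous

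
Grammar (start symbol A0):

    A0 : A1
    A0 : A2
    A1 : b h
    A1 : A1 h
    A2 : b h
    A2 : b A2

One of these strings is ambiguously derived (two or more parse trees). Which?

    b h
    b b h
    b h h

b h

b h: 2 trees
b b h: 1 tree
b h h: 1 tree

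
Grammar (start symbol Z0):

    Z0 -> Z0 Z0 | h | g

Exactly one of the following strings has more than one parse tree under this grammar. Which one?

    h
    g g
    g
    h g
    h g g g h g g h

h g g g h g g h

h: 1 tree
g g: 1 tree
g: 1 tree
h g: 1 tree
h g g g h g g h: 429 trees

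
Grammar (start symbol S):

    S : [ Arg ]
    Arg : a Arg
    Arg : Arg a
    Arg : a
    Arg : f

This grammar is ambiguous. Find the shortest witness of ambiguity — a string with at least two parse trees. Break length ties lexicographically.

[ a a ]

length 3: no string has ≥2 trees
length 4: [ a a ] has 2 parse trees

Two derivations of [ a a ]:
  S ⇒ [ Arg ] ⇒ [ a Arg ] ⇒ [ a a ]
  S ⇒ [ Arg ] ⇒ [ Arg a ] ⇒ [ a a ]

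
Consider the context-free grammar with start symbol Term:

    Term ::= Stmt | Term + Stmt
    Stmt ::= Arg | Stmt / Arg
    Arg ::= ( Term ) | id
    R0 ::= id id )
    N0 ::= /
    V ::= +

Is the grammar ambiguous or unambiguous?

(R0, N0, V are unreachable from Term, so their rules don't affect L(Term).) Term → Term + Stmt | Stmt  ;  Stmt → Stmt / Arg | Arg  — a left-associative chain with Arg at the bottom. Each string factors uniquely by precedence.

Unambiguous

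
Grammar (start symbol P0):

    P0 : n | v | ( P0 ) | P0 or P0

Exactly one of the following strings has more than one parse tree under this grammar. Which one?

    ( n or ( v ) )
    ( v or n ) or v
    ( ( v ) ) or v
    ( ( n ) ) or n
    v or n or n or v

( n or ( v ) ): 1 tree
( v or n ) or v: 1 tree
( ( v ) ) or v: 1 tree
( ( n ) ) or n: 1 tree
v or n or n or v: 5 trees

v or n or n or v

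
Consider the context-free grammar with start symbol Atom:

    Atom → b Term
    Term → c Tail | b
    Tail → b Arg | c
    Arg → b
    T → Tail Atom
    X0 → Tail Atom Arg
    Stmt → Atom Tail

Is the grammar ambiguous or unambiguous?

(T, X0, Stmt are unreachable from Atom, so their rules don't affect L(Atom).) Restricted to the reachable nonterminals, every rule has the form A → t or A → t B, and no two rules for the same A share a first terminal. The grammar encodes a DFA — one run per string.

Unambiguous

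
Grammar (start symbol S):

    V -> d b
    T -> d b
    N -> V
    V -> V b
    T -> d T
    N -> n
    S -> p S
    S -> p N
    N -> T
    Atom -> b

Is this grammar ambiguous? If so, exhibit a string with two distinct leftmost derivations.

Witness: p d b

Derivation 1: S ⇒ p N ⇒ p V ⇒ p d b
Derivation 2: S ⇒ p N ⇒ p T ⇒ p d b

Two distinct leftmost derivations for the same string.

Ambiguous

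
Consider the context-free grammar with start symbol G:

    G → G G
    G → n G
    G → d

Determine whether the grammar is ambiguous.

Witness: d d d

Derivation 1: G ⇒ G G ⇒ G G G ⇒ d G G ⇒ d d G ⇒ d d d
Derivation 2: G ⇒ G G ⇒ d G ⇒ d G G ⇒ d d G ⇒ d d d

Two distinct leftmost derivations for the same string.

Ambiguous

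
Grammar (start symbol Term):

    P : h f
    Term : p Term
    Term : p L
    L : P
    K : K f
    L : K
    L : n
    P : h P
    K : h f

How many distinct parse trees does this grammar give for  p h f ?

2

Parse trees for p h f:
  [Term p [L [P h f]]]
  [Term p [L [K h f]]]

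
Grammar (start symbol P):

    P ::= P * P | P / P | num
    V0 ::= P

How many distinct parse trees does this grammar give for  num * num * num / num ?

5

Parse trees for num * num * num / num:
  [P [P num] * [P [P num] * [P [P num] / [P num]]]]
  [P [P num] * [P [P [P num] * [P num]] / [P num]]]
  [P [P [P num] * [P num]] * [P [P num] / [P num]]]
  [P [P [P num] * [P [P num] * [P num]]] / [P num]]
  [P [P [P [P num] * [P num]] * [P num]] / [P num]]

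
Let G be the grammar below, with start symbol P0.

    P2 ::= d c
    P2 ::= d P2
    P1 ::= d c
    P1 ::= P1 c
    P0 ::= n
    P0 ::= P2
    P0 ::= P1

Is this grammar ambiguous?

Ambiguous

Witness: d c

Derivation 1: P0 ⇒ P2 ⇒ d c
Derivation 2: P0 ⇒ P1 ⇒ d c

Two distinct leftmost derivations for the same string.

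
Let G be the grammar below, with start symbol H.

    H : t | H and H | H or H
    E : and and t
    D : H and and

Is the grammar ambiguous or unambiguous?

Ambiguous

Witness: t and t and t

Derivation 1: H ⇒ H and H ⇒ t and H ⇒ t and H and H ⇒ t and t and H ⇒ t and t and t
Derivation 2: H ⇒ H and H ⇒ H and H and H ⇒ t and H and H ⇒ t and t and H ⇒ t and t and t

Two distinct leftmost derivations for the same string.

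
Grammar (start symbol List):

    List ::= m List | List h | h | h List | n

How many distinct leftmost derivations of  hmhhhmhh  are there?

8

Parse trees for hmhhhmhh:
  [List [List h [List m [List h [List h [List h [List m [List h]]]]]]] h]
  [List h [List m [List [List h [List h [List h [List m [List h]]]]] h]]]
  [List h [List m [List h [List [List h [List h [List m [List h]]]] h]]]]
  [List h [List m [List h [List h [List [List h [List m [List h]]] h]]]]]
  [List h [List m [List h [List h [List h [List m [List [List h] h]]]]]]]
  [List h [List m [List h [List h [List h [List m [List h [List h]]]]]]]]
  [List h [List m [List h [List h [List h [List [List m [List h]] h]]]]]]
  [List h [List [List m [List h [List h [List h [List m [List h]]]]]] h]]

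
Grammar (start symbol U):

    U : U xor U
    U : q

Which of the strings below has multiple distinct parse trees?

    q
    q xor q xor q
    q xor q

q xor q xor q

q: 1 tree
q xor q xor q: 2 trees
q xor q: 1 tree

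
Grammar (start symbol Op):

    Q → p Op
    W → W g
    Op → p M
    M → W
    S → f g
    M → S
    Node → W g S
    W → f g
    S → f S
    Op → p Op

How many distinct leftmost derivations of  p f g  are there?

2

Parse trees for p f g:
  [Op p [M [W f g]]]
  [Op p [M [S f g]]]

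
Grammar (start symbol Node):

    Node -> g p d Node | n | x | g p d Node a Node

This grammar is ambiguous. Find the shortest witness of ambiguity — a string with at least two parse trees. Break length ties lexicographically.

g p d g p d n a n

length 1: no string has ≥2 trees
length 4: no string has ≥2 trees
length 6: no string has ≥2 trees
length 7: no string has ≥2 trees
length 9: g p d g p d n a n has 2 parse trees

Two derivations of g p d g p d n a n:
  Node ⇒ g p d Node ⇒ g p d g p d Node a Node ⇒ g p d g p d n a Node ⇒ g p d g p d n a n
  Node ⇒ g p d Node a Node ⇒ g p d g p d Node a Node ⇒ g p d g p d n a Node ⇒ g p d g p d n a n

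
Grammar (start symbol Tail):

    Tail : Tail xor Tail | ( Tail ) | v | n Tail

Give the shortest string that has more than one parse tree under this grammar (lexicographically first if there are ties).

n v xor v

length 1: no string has ≥2 trees
length 2: no string has ≥2 trees
length 3: no string has ≥2 trees
length 4: n v xor v has 2 parse trees

Two derivations of n v xor v:
  Tail ⇒ Tail xor Tail ⇒ n Tail xor Tail ⇒ n v xor Tail ⇒ n v xor v
  Tail ⇒ n Tail ⇒ n Tail xor Tail ⇒ n v xor Tail ⇒ n v xor v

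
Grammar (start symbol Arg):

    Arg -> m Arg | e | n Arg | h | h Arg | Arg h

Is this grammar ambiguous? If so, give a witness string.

Ambiguous

Witness: h h

Derivation 1: Arg ⇒ h Arg ⇒ h h
Derivation 2: Arg ⇒ Arg h ⇒ h h

Two distinct leftmost derivations for the same string.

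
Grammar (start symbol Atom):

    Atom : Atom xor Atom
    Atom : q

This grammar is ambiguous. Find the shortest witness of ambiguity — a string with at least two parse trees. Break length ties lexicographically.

length 1: no string has ≥2 trees
length 3: no string has ≥2 trees
length 5: q xor q xor q has 2 parse trees

Two derivations of q xor q xor q:
  Atom ⇒ Atom xor Atom ⇒ Atom xor Atom xor Atom ⇒ q xor Atom xor Atom ⇒ q xor q xor Atom ⇒ q xor q xor q
  Atom ⇒ Atom xor Atom ⇒ q xor Atom ⇒ q xor Atom xor Atom ⇒ q xor q xor Atom ⇒ q xor q xor q

q xor q xor q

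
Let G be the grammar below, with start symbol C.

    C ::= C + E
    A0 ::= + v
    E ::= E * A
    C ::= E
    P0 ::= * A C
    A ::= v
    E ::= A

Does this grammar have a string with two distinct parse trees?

Unambiguous

Only C, E, A are reachable from C; ignoring the rest: C → C + E | E  ;  E → E * A | A  — a left-associative chain with A at the bottom. Each string factors uniquely by precedence.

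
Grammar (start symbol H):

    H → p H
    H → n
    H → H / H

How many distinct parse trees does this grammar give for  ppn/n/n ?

9

Parse trees for ppn/n/n (showing first 6 of 9):
  [H p [H p [H [H n] / [H [H n] / [H n]]]]]
  [H p [H p [H [H [H n] / [H n]] / [H n]]]]
  [H p [H [H p [H n]] / [H [H n] / [H n]]]]
  [H p [H [H p [H [H n] / [H n]]] / [H n]]]
  [H p [H [H [H p [H n]] / [H n]] / [H n]]]
  [H [H p [H p [H n]]] / [H [H n] / [H n]]]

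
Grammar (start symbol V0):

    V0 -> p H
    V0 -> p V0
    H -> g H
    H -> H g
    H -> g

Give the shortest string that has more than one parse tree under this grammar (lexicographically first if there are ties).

length 2: no string has ≥2 trees
length 3: p g g has 2 parse trees

Two derivations of p g g:
  V0 ⇒ p H ⇒ p g H ⇒ p g g
  V0 ⇒ p H ⇒ p H g ⇒ p g g

p g g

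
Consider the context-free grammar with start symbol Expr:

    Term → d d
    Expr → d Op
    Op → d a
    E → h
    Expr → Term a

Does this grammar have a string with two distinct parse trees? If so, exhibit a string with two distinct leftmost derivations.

Ambiguous

Witness: d d a

Derivation 1: Expr ⇒ d Op ⇒ d d a
Derivation 2: Expr ⇒ Term a ⇒ d d a

Two distinct leftmost derivations for the same string.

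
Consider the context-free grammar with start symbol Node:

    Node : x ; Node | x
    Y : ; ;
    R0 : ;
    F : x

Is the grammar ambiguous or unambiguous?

Only Node is reachable from Node; ignoring the rest: Right-recursive list with a separator: after each atom, whether the separator follows determines the rule. One parse per string.

Unambiguous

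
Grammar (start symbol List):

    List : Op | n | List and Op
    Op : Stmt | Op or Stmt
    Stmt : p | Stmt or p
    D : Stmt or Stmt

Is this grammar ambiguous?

Witness: p or p

Derivation 1: List ⇒ Op ⇒ Stmt ⇒ Stmt or p ⇒ p or p
Derivation 2: List ⇒ Op ⇒ Op or Stmt ⇒ Stmt or Stmt ⇒ p or Stmt ⇒ p or p

Two distinct leftmost derivations for the same string.

Ambiguous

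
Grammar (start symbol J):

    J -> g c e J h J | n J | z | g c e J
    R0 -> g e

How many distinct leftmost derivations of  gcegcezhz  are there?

2

Parse trees for gcegcezhz:
  [J g c e [J g c e [J z]] h [J z]]
  [J g c e [J g c e [J z] h [J z]]]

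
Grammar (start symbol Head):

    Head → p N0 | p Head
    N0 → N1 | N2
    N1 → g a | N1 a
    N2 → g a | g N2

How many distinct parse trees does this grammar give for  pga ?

2

Parse trees for pga:
  [Head p [N0 [N1 g a]]]
  [Head p [N0 [N2 g a]]]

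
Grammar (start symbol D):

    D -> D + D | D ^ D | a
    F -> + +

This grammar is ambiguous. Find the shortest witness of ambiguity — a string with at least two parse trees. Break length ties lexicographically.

a + a + a

length 1: no string has ≥2 trees
length 3: no string has ≥2 trees
length 5: a + a + a has 2 parse trees

Two derivations of a + a + a:
  D ⇒ D + D ⇒ D + D + D ⇒ a + D + D ⇒ a + a + D ⇒ a + a + a
  D ⇒ D + D ⇒ a + D ⇒ a + D + D ⇒ a + a + D ⇒ a + a + a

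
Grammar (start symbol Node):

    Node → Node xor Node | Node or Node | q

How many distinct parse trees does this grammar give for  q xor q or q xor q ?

Parse trees for q xor q or q xor q:
  [Node [Node q] xor [Node [Node [Node q] or [Node q]] xor [Node q]]]
  [Node [Node q] xor [Node [Node q] or [Node [Node q] xor [Node q]]]]
  [Node [Node [Node q] xor [Node [Node q] or [Node q]]] xor [Node q]]
  [Node [Node [Node [Node q] xor [Node q]] or [Node q]] xor [Node q]]
  [Node [Node [Node q] xor [Node q]] or [Node [Node q] xor [Node q]]]

5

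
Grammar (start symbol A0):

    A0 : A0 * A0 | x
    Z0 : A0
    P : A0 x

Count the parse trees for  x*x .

1

Parse trees for x*x:
  [A0 [A0 x] * [A0 x]]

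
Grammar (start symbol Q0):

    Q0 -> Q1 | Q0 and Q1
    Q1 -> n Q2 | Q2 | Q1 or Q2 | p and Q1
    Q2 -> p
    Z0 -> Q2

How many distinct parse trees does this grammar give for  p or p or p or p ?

Parse trees for p or p or p or p:
  [Q0 [Q1 [Q1 [Q1 [Q1 [Q2 p]] or [Q2 p]] or [Q2 p]] or [Q2 p]]]

1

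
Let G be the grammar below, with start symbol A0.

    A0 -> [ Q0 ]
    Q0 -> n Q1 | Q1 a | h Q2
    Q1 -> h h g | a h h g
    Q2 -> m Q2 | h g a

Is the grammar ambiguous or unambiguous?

Witness: [ h h g a ]

Derivation 1: A0 ⇒ [ Q0 ] ⇒ [ Q1 a ] ⇒ [ h h g a ]
Derivation 2: A0 ⇒ [ Q0 ] ⇒ [ h Q2 ] ⇒ [ h h g a ]

Two distinct leftmost derivations for the same string.

Ambiguous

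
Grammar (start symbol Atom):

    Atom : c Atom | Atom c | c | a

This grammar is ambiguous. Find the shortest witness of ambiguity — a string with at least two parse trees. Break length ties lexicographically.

length 1: no string has ≥2 trees
length 2: c c has 2 parse trees

Two derivations of c c:
  Atom ⇒ c Atom ⇒ c c
  Atom ⇒ Atom c ⇒ c c

c c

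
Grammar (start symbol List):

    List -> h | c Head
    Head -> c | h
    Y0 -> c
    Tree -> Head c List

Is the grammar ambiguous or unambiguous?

Unambiguous

(Y0, Tree are unreachable from List, so their rules don't affect L(List).) The reachable rules are right-linear with at most one rule per (nonterminal, next-terminal) pair. Each input token forces the next rule, so parsing is deterministic.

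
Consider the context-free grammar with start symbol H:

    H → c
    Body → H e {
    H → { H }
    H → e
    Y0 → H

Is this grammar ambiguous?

Unambiguous

(Y0, Body are unreachable from H, so their rules don't affect L(H).) L(H) is { openⁿ atom closeⁿ : n ≥ 0 }. The bracket depth fixes n, and the derivation is forced at every step.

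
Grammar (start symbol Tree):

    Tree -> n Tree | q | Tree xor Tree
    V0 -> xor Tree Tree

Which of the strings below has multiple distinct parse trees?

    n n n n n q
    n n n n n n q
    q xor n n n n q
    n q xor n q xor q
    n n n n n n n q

n n n n n q: 1 tree
n n n n n n q: 1 tree
q xor n n n n q: 1 tree
n q xor n q xor q: 7 trees
n n n n n n n q: 1 tree

n q xor n q xor q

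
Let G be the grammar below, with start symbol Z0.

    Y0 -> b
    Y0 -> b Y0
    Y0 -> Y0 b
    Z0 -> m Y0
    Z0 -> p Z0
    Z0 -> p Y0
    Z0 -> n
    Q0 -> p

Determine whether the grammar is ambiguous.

Ambiguous

Witness: m b b

Derivation 1: Z0 ⇒ m Y0 ⇒ m b Y0 ⇒ m b b
Derivation 2: Z0 ⇒ m Y0 ⇒ m Y0 b ⇒ m b b

Two distinct leftmost derivations for the same string.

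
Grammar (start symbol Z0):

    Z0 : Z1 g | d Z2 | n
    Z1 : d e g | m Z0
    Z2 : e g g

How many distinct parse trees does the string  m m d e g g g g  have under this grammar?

Parse trees for m m d e g g g g:
  [Z0 [Z1 m [Z0 [Z1 m [Z0 [Z1 d e g] g]] g]] g]
  [Z0 [Z1 m [Z0 [Z1 m [Z0 d [Z2 e g g]]] g]] g]

2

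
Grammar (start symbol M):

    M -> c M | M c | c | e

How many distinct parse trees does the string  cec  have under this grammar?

Parse trees for cec:
  [M c [M [M e] c]]
  [M [M c [M e]] c]

2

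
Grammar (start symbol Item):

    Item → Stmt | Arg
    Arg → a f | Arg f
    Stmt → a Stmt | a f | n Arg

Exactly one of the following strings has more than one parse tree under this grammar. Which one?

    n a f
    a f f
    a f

n a f: 1 tree
a f f: 1 tree
a f: 2 trees

a f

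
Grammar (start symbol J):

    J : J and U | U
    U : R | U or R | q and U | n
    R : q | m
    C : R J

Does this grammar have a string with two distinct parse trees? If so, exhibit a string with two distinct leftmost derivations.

Witness: q and m

Derivation 1: J ⇒ J and U ⇒ U and U ⇒ R and U ⇒ q and U ⇒ q and R ⇒ q and m
Derivation 2: J ⇒ U ⇒ q and U ⇒ q and R ⇒ q and m

Two distinct leftmost derivations for the same string.

Ambiguous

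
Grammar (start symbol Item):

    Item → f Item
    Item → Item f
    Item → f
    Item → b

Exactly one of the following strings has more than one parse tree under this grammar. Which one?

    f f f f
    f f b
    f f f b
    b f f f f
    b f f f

f f f f: 8 trees
f f b: 1 tree
f f f b: 1 tree
b f f f f: 1 tree
b f f f: 1 tree

f f f f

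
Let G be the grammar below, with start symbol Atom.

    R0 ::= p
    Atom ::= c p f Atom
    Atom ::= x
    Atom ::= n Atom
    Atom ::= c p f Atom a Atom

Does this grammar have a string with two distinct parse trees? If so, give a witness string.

Ambiguous

Witness: c p f c p f x a x

Derivation 1: Atom ⇒ c p f Atom ⇒ c p f c p f Atom a Atom ⇒ c p f c p f x a Atom ⇒ c p f c p f x a x
Derivation 2: Atom ⇒ c p f Atom a Atom ⇒ c p f c p f Atom a Atom ⇒ c p f c p f x a Atom ⇒ c p f c p f x a x

Two distinct leftmost derivations for the same string.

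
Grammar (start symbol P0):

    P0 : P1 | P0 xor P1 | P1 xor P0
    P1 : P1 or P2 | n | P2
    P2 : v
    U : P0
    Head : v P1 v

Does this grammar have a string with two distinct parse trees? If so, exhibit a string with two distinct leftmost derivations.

Ambiguous

Witness: n xor n

Derivation 1: P0 ⇒ P0 xor P1 ⇒ P1 xor P1 ⇒ n xor P1 ⇒ n xor n
Derivation 2: P0 ⇒ P1 xor P0 ⇒ n xor P0 ⇒ n xor P1 ⇒ n xor n

Two distinct leftmost derivations for the same string.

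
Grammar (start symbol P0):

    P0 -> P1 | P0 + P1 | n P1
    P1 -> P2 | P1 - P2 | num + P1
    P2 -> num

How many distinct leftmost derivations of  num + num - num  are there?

Parse trees for num + num - num:
  [P0 [P1 [P1 num + [P1 [P2 num]]] - [P2 num]]]
  [P0 [P1 num + [P1 [P1 [P2 num]] - [P2 num]]]]
  [P0 [P0 [P1 [P2 num]]] + [P1 [P1 [P2 num]] - [P2 num]]]

3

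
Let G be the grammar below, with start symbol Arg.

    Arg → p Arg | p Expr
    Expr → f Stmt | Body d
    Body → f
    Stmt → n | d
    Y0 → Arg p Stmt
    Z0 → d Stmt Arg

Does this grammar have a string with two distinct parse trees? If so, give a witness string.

Witness: p f d

Derivation 1: Arg ⇒ p Expr ⇒ p f Stmt ⇒ p f d
Derivation 2: Arg ⇒ p Expr ⇒ p Body d ⇒ p f d

Two distinct leftmost derivations for the same string.

Ambiguous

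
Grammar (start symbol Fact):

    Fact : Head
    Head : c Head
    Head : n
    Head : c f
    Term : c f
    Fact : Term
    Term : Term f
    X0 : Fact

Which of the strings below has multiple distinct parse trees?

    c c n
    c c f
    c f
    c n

c f

c c n: 1 tree
c c f: 1 tree
c f: 2 trees
c n: 1 tree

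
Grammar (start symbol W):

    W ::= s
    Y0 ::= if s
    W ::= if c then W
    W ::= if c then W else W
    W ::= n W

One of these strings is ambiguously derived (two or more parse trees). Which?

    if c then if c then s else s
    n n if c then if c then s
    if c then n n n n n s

if c then if c then s else s: 2 trees
n n if c then if c then s: 1 tree
if c then n n n n n s: 1 tree

if c then if c then s else s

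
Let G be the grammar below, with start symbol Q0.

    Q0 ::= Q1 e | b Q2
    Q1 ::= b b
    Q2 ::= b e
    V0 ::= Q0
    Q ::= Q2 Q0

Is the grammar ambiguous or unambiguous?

Ambiguous

Witness: b b e

Derivation 1: Q0 ⇒ Q1 e ⇒ b b e
Derivation 2: Q0 ⇒ b Q2 ⇒ b b e

Two distinct leftmost derivations for the same string.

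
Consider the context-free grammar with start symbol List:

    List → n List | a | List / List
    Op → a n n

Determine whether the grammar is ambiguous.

Ambiguous

Witness: n a / a

Derivation 1: List ⇒ n List ⇒ n List / List ⇒ n a / List ⇒ n a / a
Derivation 2: List ⇒ List / List ⇒ n List / List ⇒ n a / List ⇒ n a / a

Two distinct leftmost derivations for the same string.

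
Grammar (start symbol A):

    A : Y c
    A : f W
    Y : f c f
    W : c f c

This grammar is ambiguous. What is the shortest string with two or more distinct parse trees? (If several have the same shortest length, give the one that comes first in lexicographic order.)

f c f c

length 4: f c f c has 2 parse trees

Two derivations of f c f c:
  A ⇒ Y c ⇒ f c f c
  A ⇒ f W ⇒ f c f c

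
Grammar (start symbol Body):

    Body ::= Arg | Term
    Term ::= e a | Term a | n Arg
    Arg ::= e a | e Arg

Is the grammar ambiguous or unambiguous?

Witness: e a

Derivation 1: Body ⇒ Arg ⇒ e a
Derivation 2: Body ⇒ Term ⇒ e a

Two distinct leftmost derivations for the same string.

Ambiguous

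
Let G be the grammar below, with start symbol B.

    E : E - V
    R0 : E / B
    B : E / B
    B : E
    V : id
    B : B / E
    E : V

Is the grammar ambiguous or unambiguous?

Ambiguous

Witness: id / id

Derivation 1: B ⇒ E / B ⇒ V / B ⇒ id / B ⇒ id / E ⇒ id / V ⇒ id / id
Derivation 2: B ⇒ B / E ⇒ E / E ⇒ V / E ⇒ id / E ⇒ id / V ⇒ id / id

Two distinct leftmost derivations for the same string.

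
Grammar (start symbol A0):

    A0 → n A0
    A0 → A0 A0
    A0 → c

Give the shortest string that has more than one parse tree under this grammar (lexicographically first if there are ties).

length 1: no string has ≥2 trees
length 2: no string has ≥2 trees
length 3: c c c has 2 parse trees

Two derivations of c c c:
  A0 ⇒ A0 A0 ⇒ A0 A0 A0 ⇒ c A0 A0 ⇒ c c A0 ⇒ c c c
  A0 ⇒ A0 A0 ⇒ c A0 ⇒ c A0 A0 ⇒ c c A0 ⇒ c c c

c c c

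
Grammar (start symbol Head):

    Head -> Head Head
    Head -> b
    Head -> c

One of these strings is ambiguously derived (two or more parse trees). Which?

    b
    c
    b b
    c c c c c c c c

b: 1 tree
c: 1 tree
b b: 1 tree
c c c c c c c c: 429 trees

c c c c c c c c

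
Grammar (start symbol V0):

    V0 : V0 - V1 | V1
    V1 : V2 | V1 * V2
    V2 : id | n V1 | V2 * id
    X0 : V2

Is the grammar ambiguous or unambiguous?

Ambiguous

Witness: id * id

Derivation 1: V0 ⇒ V1 ⇒ V2 ⇒ V2 * id ⇒ id * id
Derivation 2: V0 ⇒ V1 ⇒ V1 * V2 ⇒ V2 * V2 ⇒ id * V2 ⇒ id * id

Two distinct leftmost derivations for the same string.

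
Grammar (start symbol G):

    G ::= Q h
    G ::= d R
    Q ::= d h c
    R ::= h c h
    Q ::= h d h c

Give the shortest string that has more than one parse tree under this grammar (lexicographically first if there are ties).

d h c h

length 4: d h c h has 2 parse trees

Two derivations of d h c h:
  G ⇒ Q h ⇒ d h c h
  G ⇒ d R ⇒ d h c h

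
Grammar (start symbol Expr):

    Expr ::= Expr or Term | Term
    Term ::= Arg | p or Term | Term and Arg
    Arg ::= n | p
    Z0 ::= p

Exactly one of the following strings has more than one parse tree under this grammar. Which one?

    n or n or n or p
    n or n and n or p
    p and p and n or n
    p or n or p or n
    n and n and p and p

p or n or p or n

n or n or n or p: 1 tree
n or n and n or p: 1 tree
p and p and n or n: 1 tree
p or n or p or n: 4 trees
n and n and p and p: 1 tree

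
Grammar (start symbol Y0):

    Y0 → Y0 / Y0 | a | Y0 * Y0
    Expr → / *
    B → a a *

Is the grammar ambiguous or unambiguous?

Ambiguous

Witness: a * a * a

Derivation 1: Y0 ⇒ Y0 * Y0 ⇒ a * Y0 ⇒ a * Y0 * Y0 ⇒ a * a * Y0 ⇒ a * a * a
Derivation 2: Y0 ⇒ Y0 * Y0 ⇒ Y0 * Y0 * Y0 ⇒ a * Y0 * Y0 ⇒ a * a * Y0 ⇒ a * a * a

Two distinct leftmost derivations for the same string.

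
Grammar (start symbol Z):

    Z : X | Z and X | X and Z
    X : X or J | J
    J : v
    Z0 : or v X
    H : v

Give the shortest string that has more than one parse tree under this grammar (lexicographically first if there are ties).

v and v

length 1: no string has ≥2 trees
length 3: v and v has 2 parse trees

Two derivations of v and v:
  Z ⇒ Z and X ⇒ X and X ⇒ J and X ⇒ v and X ⇒ v and J ⇒ v and v
  Z ⇒ X and Z ⇒ J and Z ⇒ v and Z ⇒ v and X ⇒ v and J ⇒ v and v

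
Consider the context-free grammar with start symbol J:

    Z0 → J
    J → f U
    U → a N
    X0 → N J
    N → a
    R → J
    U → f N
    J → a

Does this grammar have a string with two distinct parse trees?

(R, Z0, X0 are unreachable from J, so their rules don't affect L(J).) Each reachable nonterminal has at most one production per leading terminal, and all productions are right-linear; the derivation is determined token-by-token.

Unambiguous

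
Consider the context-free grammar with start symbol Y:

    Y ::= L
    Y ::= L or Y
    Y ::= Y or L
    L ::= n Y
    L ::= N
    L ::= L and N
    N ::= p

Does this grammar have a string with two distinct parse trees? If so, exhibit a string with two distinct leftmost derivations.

Witness: p or p

Derivation 1: Y ⇒ L or Y ⇒ N or Y ⇒ p or Y ⇒ p or L ⇒ p or N ⇒ p or p
Derivation 2: Y ⇒ Y or L ⇒ L or L ⇒ N or L ⇒ p or L ⇒ p or N ⇒ p or p

Two distinct leftmost derivations for the same string.

Ambiguous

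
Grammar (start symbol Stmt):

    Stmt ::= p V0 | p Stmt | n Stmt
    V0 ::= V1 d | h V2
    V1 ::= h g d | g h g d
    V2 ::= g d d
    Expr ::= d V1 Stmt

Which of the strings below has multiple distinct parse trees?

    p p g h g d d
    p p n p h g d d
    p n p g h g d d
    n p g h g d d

p p n p h g d d

p p g h g d d: 1 tree
p p n p h g d d: 2 trees
p n p g h g d d: 1 tree
n p g h g d d: 1 tree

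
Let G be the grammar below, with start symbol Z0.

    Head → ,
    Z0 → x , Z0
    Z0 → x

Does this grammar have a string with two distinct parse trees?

(Head is unreachable from Z0, so its rules don't affect L(Z0).) The reachable grammar is A → atom sep A | atom. Each atom is followed by either the separator (recurse) or end-of-string (stop) — no choice point.

Unambiguous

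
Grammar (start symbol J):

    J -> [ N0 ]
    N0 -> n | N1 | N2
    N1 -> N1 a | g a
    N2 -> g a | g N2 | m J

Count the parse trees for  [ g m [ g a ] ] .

Parse trees for [ g m [ g a ] ]:
  [J [ [N0 [N2 g [N2 m [J [ [N0 [N1 g a]] ]]]]] ]]
  [J [ [N0 [N2 g [N2 m [J [ [N0 [N2 g a]] ]]]]] ]]

2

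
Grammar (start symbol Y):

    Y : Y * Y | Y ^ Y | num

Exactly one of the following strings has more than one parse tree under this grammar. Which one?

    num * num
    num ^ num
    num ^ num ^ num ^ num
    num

num * num: 1 tree
num ^ num: 1 tree
num ^ num ^ num ^ num: 5 trees
num: 1 tree

num ^ num ^ num ^ num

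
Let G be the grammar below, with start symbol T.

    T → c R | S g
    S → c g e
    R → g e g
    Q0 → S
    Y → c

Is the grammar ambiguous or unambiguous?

Ambiguous

Witness: c g e g

Derivation 1: T ⇒ c R ⇒ c g e g
Derivation 2: T ⇒ S g ⇒ c g e g

Two distinct leftmost derivations for the same string.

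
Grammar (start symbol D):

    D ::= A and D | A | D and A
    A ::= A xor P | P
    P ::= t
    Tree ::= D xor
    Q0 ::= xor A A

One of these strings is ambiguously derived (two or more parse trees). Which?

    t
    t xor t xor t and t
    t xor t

t xor t xor t and t

t: 1 tree
t xor t xor t and t: 2 trees
t xor t: 1 tree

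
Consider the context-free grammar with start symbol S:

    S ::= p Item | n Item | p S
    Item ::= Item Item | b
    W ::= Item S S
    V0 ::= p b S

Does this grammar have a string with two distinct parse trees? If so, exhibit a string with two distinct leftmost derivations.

Ambiguous

Witness: n b b b

Derivation 1: S ⇒ n Item ⇒ n Item Item ⇒ n Item Item Item ⇒ n b Item Item ⇒ n b b Item ⇒ n b b b
Derivation 2: S ⇒ n Item ⇒ n Item Item ⇒ n b Item ⇒ n b Item Item ⇒ n b b Item ⇒ n b b b

Two distinct leftmost derivations for the same string.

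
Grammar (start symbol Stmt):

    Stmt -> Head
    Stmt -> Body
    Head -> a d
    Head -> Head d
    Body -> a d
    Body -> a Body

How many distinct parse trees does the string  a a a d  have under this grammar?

Parse trees for a a a d:
  [Stmt [Body a [Body a [Body a d]]]]

1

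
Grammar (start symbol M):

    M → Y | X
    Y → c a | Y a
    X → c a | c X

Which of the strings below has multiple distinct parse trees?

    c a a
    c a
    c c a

c a

c a a: 1 tree
c a: 2 trees
c c a: 1 tree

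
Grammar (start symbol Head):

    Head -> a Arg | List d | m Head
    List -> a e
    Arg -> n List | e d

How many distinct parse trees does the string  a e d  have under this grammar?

Parse trees for a e d:
  [Head a [Arg e d]]
  [Head [List a e] d]

2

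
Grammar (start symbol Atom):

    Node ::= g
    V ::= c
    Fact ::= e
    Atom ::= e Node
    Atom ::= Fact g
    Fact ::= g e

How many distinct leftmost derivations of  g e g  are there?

1

Parse trees for g e g:
  [Atom [Fact g e] g]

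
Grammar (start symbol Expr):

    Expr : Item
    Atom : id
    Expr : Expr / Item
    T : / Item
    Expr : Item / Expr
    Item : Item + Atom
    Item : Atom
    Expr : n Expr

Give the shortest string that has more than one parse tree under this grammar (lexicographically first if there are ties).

id / id

length 1: no string has ≥2 trees
length 2: no string has ≥2 trees
length 3: id / id has 2 parse trees

Two derivations of id / id:
  Expr ⇒ Expr / Item ⇒ Item / Item ⇒ Atom / Item ⇒ id / Item ⇒ id / Atom ⇒ id / id
  Expr ⇒ Item / Expr ⇒ Atom / Expr ⇒ id / Expr ⇒ id / Item ⇒ id / Atom ⇒ id / id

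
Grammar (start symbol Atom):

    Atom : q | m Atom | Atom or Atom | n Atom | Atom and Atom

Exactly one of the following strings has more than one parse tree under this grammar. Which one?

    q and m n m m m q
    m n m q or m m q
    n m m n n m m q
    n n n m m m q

m n m q or m m q

q and m n m m m q: 1 tree
m n m q or m m q: 4 trees
n m m n n m m q: 1 tree
n n n m m m q: 1 tree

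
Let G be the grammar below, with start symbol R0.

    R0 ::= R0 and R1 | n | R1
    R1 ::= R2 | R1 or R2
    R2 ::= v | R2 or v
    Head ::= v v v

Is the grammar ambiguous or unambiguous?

Witness: v or v

Derivation 1: R0 ⇒ R1 ⇒ R2 ⇒ R2 or v ⇒ v or v
Derivation 2: R0 ⇒ R1 ⇒ R1 or R2 ⇒ R2 or R2 ⇒ v or R2 ⇒ v or v

Two distinct leftmost derivations for the same string.

Ambiguous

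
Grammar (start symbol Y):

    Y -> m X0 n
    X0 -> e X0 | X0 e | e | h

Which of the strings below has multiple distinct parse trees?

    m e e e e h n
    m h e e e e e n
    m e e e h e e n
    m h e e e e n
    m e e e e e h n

m e e e e h n: 1 tree
m h e e e e e n: 1 tree
m e e e h e e n: 10 trees
m h e e e e n: 1 tree
m e e e e e h n: 1 tree

m e e e h e e n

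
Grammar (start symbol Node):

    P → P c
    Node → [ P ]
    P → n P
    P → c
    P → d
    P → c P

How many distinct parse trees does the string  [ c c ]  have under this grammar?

2

Parse trees for [ c c ]:
  [Node [ [P [P c] c] ]]
  [Node [ [P c [P c]] ]]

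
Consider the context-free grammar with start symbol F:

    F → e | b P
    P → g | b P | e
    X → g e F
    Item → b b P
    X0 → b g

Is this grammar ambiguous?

(X, Item, X0 are unreachable from F, so their rules don't affect L(F).) Each reachable nonterminal has at most one production per leading terminal, and all productions are right-linear; the derivation is determined token-by-token.

Unambiguous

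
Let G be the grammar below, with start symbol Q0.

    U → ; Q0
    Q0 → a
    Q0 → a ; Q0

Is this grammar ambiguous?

Unambiguous

(U is unreachable from Q0, so its rules don't affect L(Q0).) Right-recursive list with a separator: after each atom, whether the separator follows determines the rule. One parse per string.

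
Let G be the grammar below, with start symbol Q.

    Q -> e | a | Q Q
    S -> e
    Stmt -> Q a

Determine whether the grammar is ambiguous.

Witness: a a a

Derivation 1: Q ⇒ Q Q ⇒ a Q ⇒ a Q Q ⇒ a a Q ⇒ a a a
Derivation 2: Q ⇒ Q Q ⇒ Q Q Q ⇒ a Q Q ⇒ a a Q ⇒ a a a

Two distinct leftmost derivations for the same string.

Ambiguous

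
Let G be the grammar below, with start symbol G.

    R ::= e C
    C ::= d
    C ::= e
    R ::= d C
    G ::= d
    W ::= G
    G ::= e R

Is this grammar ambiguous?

Unambiguous

(W is unreachable from G, so its rules don't affect L(G).) Each reachable nonterminal has at most one production per leading terminal, and all productions are right-linear; the derivation is determined token-by-token.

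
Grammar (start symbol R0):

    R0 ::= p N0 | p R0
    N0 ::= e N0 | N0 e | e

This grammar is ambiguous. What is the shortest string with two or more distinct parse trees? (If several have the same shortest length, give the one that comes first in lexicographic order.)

length 2: no string has ≥2 trees
length 3: p e e has 2 parse trees

Two derivations of p e e:
  R0 ⇒ p N0 ⇒ p e N0 ⇒ p e e
  R0 ⇒ p N0 ⇒ p N0 e ⇒ p e e

p e e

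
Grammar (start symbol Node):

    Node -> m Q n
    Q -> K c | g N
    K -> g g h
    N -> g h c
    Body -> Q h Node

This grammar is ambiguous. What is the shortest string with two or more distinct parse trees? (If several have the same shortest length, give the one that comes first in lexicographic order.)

m g g h c n

length 6: m g g h c n has 2 parse trees

Two derivations of m g g h c n:
  Node ⇒ m Q n ⇒ m K c n ⇒ m g g h c n
  Node ⇒ m Q n ⇒ m g N n ⇒ m g g h c n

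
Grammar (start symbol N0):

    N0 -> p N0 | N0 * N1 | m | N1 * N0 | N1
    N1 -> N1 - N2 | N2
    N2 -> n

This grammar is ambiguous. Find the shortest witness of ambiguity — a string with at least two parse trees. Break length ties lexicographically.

n * n

length 1: no string has ≥2 trees
length 2: no string has ≥2 trees
length 3: n * n has 2 parse trees

Two derivations of n * n:
  N0 ⇒ N0 * N1 ⇒ N1 * N1 ⇒ N2 * N1 ⇒ n * N1 ⇒ n * N2 ⇒ n * n
  N0 ⇒ N1 * N0 ⇒ N2 * N0 ⇒ n * N0 ⇒ n * N1 ⇒ n * N2 ⇒ n * n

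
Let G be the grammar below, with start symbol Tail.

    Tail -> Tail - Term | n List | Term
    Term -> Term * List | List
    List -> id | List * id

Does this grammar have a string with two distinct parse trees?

Ambiguous

Witness: id * id

Derivation 1: Tail ⇒ Term ⇒ Term * List ⇒ List * List ⇒ id * List ⇒ id * id
Derivation 2: Tail ⇒ Term ⇒ List ⇒ List * id ⇒ id * id

Two distinct leftmost derivations for the same string.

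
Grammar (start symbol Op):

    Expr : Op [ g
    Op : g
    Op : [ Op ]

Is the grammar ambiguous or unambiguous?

Only Op is reachable from Op; ignoring the rest: L(Op) is { openⁿ atom closeⁿ : n ≥ 0 }. The bracket depth fixes n, and the derivation is forced at every step.

Unambiguous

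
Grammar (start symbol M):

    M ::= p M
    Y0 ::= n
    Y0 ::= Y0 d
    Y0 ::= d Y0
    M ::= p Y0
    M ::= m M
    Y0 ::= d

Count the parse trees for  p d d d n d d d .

Parse trees for p d d d n d d d (showing first 6 of 20):
  [M p [Y0 [Y0 [Y0 [Y0 d [Y0 d [Y0 d [Y0 n]]]] d] d] d]]
  [M p [Y0 [Y0 [Y0 d [Y0 [Y0 d [Y0 d [Y0 n]]] d]] d] d]]
  [M p [Y0 [Y0 [Y0 d [Y0 d [Y0 [Y0 d [Y0 n]] d]]] d] d]]
  [M p [Y0 [Y0 [Y0 d [Y0 d [Y0 d [Y0 [Y0 n] d]]]] d] d]]
  [M p [Y0 [Y0 d [Y0 [Y0 [Y0 d [Y0 d [Y0 n]]] d] d]] d]]
  [M p [Y0 [Y0 d [Y0 [Y0 d [Y0 [Y0 d [Y0 n]] d]] d]] d]]

20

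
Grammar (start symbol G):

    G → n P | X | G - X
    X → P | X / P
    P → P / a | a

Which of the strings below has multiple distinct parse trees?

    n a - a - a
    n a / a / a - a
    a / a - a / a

n a - a - a: 1 tree
n a / a / a - a: 1 tree
a / a - a / a: 4 trees

a / a - a / a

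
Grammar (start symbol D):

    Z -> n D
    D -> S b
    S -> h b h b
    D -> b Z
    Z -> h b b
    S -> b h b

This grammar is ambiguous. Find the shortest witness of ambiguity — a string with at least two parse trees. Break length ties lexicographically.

length 4: b h b b has 2 parse trees

Two derivations of b h b b:
  D ⇒ S b ⇒ b h b b
  D ⇒ b Z ⇒ b h b b

b h b b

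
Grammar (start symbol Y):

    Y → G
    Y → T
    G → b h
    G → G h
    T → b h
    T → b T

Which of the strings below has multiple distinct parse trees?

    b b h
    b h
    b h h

b h

b b h: 1 tree
b h: 2 trees
b h h: 1 tree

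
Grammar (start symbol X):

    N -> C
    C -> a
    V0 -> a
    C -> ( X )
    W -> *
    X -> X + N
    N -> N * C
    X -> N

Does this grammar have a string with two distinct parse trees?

(V0, W are unreachable from X, so their rules don't affect L(X).) This is a standard precedence ladder (X over N over C), with each level left-recursive on its own operator ('+' at X, '*' at N). That structure is LR(1), hence unambiguous.

Unambiguous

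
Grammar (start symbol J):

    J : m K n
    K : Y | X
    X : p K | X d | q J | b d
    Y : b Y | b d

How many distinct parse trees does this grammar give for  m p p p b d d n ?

Parse trees for m p p p b d d n:
  [J m [K [X p [K [X p [K [X p [K [X [X b d] d]]]]]]]] n]
  [J m [K [X p [K [X p [K [X [X p [K [Y b d]]] d]]]]]] n]
  [J m [K [X p [K [X p [K [X [X p [K [X b d]]] d]]]]]] n]
  [J m [K [X p [K [X [X p [K [X p [K [Y b d]]]]] d]]]] n]
  [J m [K [X p [K [X [X p [K [X p [K [X b d]]]]] d]]]] n]
  [J m [K [X [X p [K [X p [K [X p [K [Y b d]]]]]]] d]] n]
  [J m [K [X [X p [K [X p [K [X p [K [X b d]]]]]]] d]] n]

7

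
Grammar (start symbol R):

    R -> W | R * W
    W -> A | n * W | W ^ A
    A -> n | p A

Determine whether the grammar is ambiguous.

Ambiguous

Witness: n * n

Derivation 1: R ⇒ W ⇒ n * W ⇒ n * A ⇒ n * n
Derivation 2: R ⇒ R * W ⇒ W * W ⇒ A * W ⇒ n * W ⇒ n * A ⇒ n * n

Two distinct leftmost derivations for the same string.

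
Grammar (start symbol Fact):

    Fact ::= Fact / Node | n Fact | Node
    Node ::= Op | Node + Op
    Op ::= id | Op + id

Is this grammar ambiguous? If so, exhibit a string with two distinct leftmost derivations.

Ambiguous

Witness: id + id

Derivation 1: Fact ⇒ Node ⇒ Op ⇒ Op + id ⇒ id + id
Derivation 2: Fact ⇒ Node ⇒ Node + Op ⇒ Op + Op ⇒ id + Op ⇒ id + id

Two distinct leftmost derivations for the same string.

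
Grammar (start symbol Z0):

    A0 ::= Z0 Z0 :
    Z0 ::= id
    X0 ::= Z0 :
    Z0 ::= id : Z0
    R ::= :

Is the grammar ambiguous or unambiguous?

(A0, R, X0 are unreachable from Z0, so their rules don't affect L(Z0).) Right-recursive list with a separator: after each atom, whether the separator follows determines the rule. One parse per string.

Unambiguous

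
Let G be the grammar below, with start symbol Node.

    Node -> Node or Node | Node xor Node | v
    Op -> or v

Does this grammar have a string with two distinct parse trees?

Ambiguous

Witness: v or v or v

Derivation 1: Node ⇒ Node or Node ⇒ Node or Node or Node ⇒ v or Node or Node ⇒ v or v or Node ⇒ v or v or v
Derivation 2: Node ⇒ Node or Node ⇒ v or Node ⇒ v or Node or Node ⇒ v or v or Node ⇒ v or v or v

Two distinct leftmost derivations for the same string.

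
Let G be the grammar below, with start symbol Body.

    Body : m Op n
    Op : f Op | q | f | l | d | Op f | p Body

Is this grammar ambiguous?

Witness: m f f n

Derivation 1: Body ⇒ m Op n ⇒ m f Op n ⇒ m f f n
Derivation 2: Body ⇒ m Op n ⇒ m Op f n ⇒ m f f n

Two distinct leftmost derivations for the same string.

Ambiguous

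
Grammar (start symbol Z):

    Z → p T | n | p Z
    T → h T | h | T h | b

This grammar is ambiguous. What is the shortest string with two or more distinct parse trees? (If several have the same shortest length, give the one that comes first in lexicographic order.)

p h h

length 1: no string has ≥2 trees
length 2: no string has ≥2 trees
length 3: p h h has 2 parse trees

Two derivations of p h h:
  Z ⇒ p T ⇒ p h T ⇒ p h h
  Z ⇒ p T ⇒ p T h ⇒ p h h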